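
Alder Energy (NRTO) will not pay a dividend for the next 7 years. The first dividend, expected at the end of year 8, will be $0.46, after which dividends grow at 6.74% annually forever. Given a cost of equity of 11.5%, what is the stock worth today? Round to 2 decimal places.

$4.51

Deferred-dividend DDM. At t=7 the remaining stream is a growing perpetuity with first payment D_8 = 0.46.
V_7 = D_8/(r−g) = 0.46/(0.115−0.0674) = 9.6639
P₀ = V_7/(1+r)^7 = 9.6639/(1+0.115)^7 = 4.5105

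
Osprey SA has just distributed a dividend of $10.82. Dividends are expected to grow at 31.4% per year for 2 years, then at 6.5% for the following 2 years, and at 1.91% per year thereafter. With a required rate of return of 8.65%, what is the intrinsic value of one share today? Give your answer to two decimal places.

$289.54

Three-stage DDM. Project D₁…D_4; terminal Gordon value at t=4 with g = 0.0191; discount at r = 0.0865.
D_1 = 14.2175
D_2 = 18.6818
D_3 = 19.8961
D_4 = 21.1893
TV_4 = 21.5940/(0.0865−0.0191) = 320.3864
P₀ = Σ Dₜ/(1+r)ᵗ + TV_4/(1+r)^4 = 289.5375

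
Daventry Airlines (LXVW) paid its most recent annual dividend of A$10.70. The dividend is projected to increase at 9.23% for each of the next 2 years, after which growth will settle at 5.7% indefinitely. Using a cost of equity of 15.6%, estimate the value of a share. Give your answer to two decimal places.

Two-stage DDM. Project D₁…D_2 at 0.0923, terminal growth 0.057, discount at r = 0.156.
D_1 = 11.6876
D_2 = 12.7664
Terminal value at t=2: TV = D_3/(r−g) = 13.4941/(0.156−0.057) = 136.3036
P₀ = 11.6876/(1+0.156)^1 + 12.7664/(1+0.156)^2 + 136.3036/(1+0.156)^2 = 121.6617

A$121.66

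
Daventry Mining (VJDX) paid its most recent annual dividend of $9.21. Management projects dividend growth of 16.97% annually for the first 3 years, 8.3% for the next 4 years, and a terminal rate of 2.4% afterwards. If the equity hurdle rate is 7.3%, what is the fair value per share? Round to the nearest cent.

Three-stage DDM. Project D₁…D_7; terminal Gordon value at t=7 with g = 0.024; discount at r = 0.073.
D_1 = 10.7729
D_2 = 12.6011
D_3 = 14.7395
D_4 = 15.9629
D_5 = 17.2878
D_6 = 18.7227
D_7 = 20.2767
TV_7 = 20.7633/(0.073−0.024) = 423.7413
P₀ = Σ Dₜ/(1+r)ᵗ + TV_7/(1+r)^7 = 340.5265

$340.53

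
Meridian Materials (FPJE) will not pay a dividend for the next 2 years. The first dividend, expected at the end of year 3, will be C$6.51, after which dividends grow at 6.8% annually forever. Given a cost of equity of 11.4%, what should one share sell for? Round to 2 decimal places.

Deferred-dividend DDM. At t=2 the remaining stream is a growing perpetuity with first payment D_3 = 6.51.
V_2 = D_3/(r−g) = 6.51/(0.114−0.068) = 141.5217
P₀ = V_2/(1+r)^2 = 141.5217/(1+0.114)^2 = 114.0388

C$114.04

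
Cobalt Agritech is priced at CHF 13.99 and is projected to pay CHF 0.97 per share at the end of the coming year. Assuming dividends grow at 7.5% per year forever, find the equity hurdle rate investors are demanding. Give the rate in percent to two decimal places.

Rearranging the constant-growth DDM: r = D₁/P₀ + g.
r = 0.9700 / 13.99 + 0.075 = 0.06934 + 0.075 = 0.14434

14.43%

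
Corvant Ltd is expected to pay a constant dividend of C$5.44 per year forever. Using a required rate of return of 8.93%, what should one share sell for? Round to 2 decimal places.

C$60.92

Zero-growth DDM (perpetuity): P₀ = D/r = 5.44 / 0.0893 = 60.9183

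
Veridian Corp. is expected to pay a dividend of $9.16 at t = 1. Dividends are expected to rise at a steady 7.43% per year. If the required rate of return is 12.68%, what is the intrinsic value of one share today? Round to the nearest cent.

Gordon growth model: P₀ = D₁/(r − g), with D₁ = 9.16 given directly.
P₀ = 9.1600 / (0.1268 − 0.0743) = 9.1600 / 0.0525 = 174.4762

$174.48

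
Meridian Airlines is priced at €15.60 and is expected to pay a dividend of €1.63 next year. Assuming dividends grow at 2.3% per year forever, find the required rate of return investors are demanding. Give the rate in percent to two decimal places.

Rearranging the constant-growth DDM: r = D₁/P₀ + g.
r = 1.6300 / 15.60 + 0.023 = 0.10449 + 0.023 = 0.12749

12.75%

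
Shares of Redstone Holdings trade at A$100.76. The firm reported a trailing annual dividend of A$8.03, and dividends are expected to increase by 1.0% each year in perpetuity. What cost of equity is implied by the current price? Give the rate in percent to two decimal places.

9.05%

Rearranging the constant-growth DDM: r = D₁/P₀ + g.
D₁ = 8.03 × (1 + 0.01) = 8.1103.
r = 8.1103 / 100.76 + 0.01 = 0.08049 + 0.01 = 0.09049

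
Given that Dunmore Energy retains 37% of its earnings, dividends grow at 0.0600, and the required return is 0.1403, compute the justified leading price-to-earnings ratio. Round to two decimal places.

7.85

Payout ratio b = 1 − 0.37 = 0.63.
Justified leading P/E = b/(r−g) = 0.63/(0.1403−0.06) = 7.8456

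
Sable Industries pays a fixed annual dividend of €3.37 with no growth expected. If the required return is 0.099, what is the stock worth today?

€34.04

Zero-growth DDM (perpetuity): P₀ = D/r = 3.37 / 0.099 = 34.0404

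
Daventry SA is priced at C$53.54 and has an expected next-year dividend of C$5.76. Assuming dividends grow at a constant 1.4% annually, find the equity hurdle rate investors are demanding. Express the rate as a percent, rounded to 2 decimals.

12.16%

Rearranging the constant-growth DDM: r = D₁/P₀ + g.
r = 5.7600 / 53.54 + 0.014 = 0.10758 + 0.014 = 0.12158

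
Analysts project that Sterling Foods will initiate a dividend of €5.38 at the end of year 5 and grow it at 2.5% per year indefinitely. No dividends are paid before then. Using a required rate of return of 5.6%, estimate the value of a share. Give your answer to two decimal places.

€139.56

Deferred-dividend DDM. At t=4 the remaining stream is a growing perpetuity with first payment D_5 = 5.38.
V_4 = D_5/(r−g) = 5.38/(0.056−0.025) = 173.5484
P₀ = V_4/(1+r)^4 = 173.5484/(1+0.056)^4 = 139.5613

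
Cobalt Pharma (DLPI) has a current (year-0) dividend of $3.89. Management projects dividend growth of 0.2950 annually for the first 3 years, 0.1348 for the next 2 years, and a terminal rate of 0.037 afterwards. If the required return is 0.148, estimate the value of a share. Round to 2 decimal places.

$76.87

Three-stage DDM. Project D₁…D_5; terminal Gordon value at t=5 with g = 0.037; discount at r = 0.148.
D_1 = 5.0375
D_2 = 6.5236
D_3 = 8.4481
D_4 = 9.5869
D_5 = 10.8792
TV_5 = 11.2817/(0.148−0.037) = 101.6374
P₀ = Σ Dₜ/(1+r)ᵗ + TV_5/(1+r)^5 = 76.8712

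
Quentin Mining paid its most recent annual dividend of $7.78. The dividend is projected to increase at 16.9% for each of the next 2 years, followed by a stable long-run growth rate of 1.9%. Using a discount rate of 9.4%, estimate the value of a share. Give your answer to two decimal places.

Two-stage DDM. Project D₁…D_2 at 0.169, terminal growth 0.019, discount at r = 0.094.
D_1 = 9.0948
D_2 = 10.6318
Terminal value at t=2: TV = D_3/(r−g) = 10.8338/(0.094−0.019) = 144.4513
P₀ = 9.0948/(1+0.094)^1 + 10.6318/(1+0.094)^2 + 144.4513/(1+0.094)^2 = 137.8910

$137.89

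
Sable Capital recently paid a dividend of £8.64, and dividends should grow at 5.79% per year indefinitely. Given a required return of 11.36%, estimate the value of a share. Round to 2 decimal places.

£164.10

Gordon growth model: P₀ = D₁/(r − g). D₁ = 8.64 × (1 + 0.0579) = 9.1403.
P₀ = 9.1403 / (0.1136 − 0.0579) = 9.1403 / 0.0557 = 164.0980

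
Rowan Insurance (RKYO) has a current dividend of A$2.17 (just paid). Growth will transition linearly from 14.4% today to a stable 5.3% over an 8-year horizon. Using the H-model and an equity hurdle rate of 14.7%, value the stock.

H-model: P₀ = D₀[(1+g_L) + H(g_S−g_L)]/(r−g_L), with H = 8/2 = 4.
P₀ = 2.17 × [(1+0.053) + 4×(0.144−0.053)] / (0.147−0.053)
   = 2.17 × 1.4170 / 0.094 = 32.7116

A$32.71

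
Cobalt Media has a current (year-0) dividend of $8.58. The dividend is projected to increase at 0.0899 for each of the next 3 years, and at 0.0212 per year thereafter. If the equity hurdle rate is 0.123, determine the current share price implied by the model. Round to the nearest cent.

$102.93

Two-stage DDM. Project D₁…D_3 at 0.0899, terminal growth 0.0212, discount at r = 0.123.
D_1 = 9.3513
D_2 = 10.1920
D_3 = 11.1083
Terminal value at t=3: TV = D_4/(r−g) = 11.3438/(0.123−0.0212) = 111.4321
P₀ = 9.3513/(1+0.123)^1 + 10.1920/(1+0.123)^2 + 11.1083/(1+0.123)^3 + 111.4321/(1+0.123)^3 = 102.9334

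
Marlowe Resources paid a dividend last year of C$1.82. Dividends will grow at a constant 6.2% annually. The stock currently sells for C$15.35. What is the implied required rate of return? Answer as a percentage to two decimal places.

18.79%

Rearranging the constant-growth DDM: r = D₁/P₀ + g.
D₁ = 1.82 × (1 + 0.062) = 1.9328.
r = 1.9328 / 15.35 + 0.062 = 0.12592 + 0.062 = 0.18792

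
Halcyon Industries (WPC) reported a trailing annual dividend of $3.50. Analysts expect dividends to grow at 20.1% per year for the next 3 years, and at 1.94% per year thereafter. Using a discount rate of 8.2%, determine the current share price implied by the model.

$90.93

Two-stage DDM. Project D₁…D_3 at 0.201, terminal growth 0.0194, discount at r = 0.082.
D_1 = 4.2035
D_2 = 5.0484
D_3 = 6.0631
Terminal value at t=3: TV = D_4/(r−g) = 6.1808/(0.082−0.0194) = 98.7341
P₀ = 4.2035/(1+0.082)^1 + 5.0484/(1+0.082)^2 + 6.0631/(1+0.082)^3 + 98.7341/(1+0.082)^3 = 90.9281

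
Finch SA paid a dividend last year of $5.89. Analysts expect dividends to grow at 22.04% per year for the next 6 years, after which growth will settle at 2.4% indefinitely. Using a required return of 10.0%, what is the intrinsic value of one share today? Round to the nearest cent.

Two-stage DDM. Project D₁…D_6 at 0.2204, terminal growth 0.024, discount at r = 0.1.
D_1 = 7.1882
D_2 = 8.7724
D_3 = 10.7059
D_4 = 13.0654
D_5 = 15.9451
D_6 = 19.4594
Terminal value at t=6: TV = D_7/(r−g) = 19.9264/(0.1−0.024) = 262.1892
P₀ = 7.1882/(1+0.1)^1 + 8.7724/(1+0.1)^2 + 10.7059/(1+0.1)^3 + 13.0654/(1+0.1)^4 + 15.9451/(1+0.1)^5 + 19.4594/(1+0.1)^6 + 262.1892/(1+0.1)^6 = 199.6359

$199.64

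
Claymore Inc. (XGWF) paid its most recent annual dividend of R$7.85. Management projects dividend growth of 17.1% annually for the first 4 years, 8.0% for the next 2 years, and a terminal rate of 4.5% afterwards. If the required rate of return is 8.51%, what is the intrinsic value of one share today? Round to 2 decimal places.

Three-stage DDM. Project D₁…D_6; terminal Gordon value at t=6 with g = 0.045; discount at r = 0.0851.
D_1 = 9.1923
D_2 = 10.7642
D_3 = 12.6049
D_4 = 14.7604
D_5 = 15.9412
D_6 = 17.2165
TV_6 = 17.9912/(0.0851−0.045) = 448.6593
P₀ = Σ Dₜ/(1+r)ᵗ + TV_6/(1+r)^6 = 334.1212

R$334.12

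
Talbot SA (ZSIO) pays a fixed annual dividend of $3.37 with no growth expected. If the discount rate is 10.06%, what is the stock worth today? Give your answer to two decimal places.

$33.50

Zero-growth DDM (perpetuity): P₀ = D/r = 3.37 / 0.1006 = 33.4990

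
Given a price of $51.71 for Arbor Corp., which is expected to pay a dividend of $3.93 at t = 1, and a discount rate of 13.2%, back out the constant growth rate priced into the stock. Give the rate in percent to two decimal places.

5.60%

From P₀ = D₁/(r − g), the implied growth is g = r − D₁/P₀.
g = 0.132 − 3.93/51.71 = 0.132 − 0.07600 = 0.05600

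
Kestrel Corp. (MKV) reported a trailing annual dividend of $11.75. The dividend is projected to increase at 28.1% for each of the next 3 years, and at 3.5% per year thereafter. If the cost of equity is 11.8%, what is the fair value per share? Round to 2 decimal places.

Two-stage DDM. Project D₁…D_3 at 0.281, terminal growth 0.035, discount at r = 0.118.
D_1 = 15.0518
D_2 = 19.2813
D_3 = 24.6993
Terminal value at t=3: TV = D_4/(r−g) = 25.5638/(0.118−0.035) = 307.9977
P₀ = 15.0518/(1+0.118)^1 + 19.2813/(1+0.118)^2 + 24.6993/(1+0.118)^3 + 307.9977/(1+0.118)^3 = 266.9694

$266.97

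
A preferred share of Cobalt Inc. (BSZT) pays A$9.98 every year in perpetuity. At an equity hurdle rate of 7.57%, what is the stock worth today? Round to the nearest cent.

A$131.84

Zero-growth DDM (perpetuity): P₀ = D/r = 9.98 / 0.0757 = 131.8362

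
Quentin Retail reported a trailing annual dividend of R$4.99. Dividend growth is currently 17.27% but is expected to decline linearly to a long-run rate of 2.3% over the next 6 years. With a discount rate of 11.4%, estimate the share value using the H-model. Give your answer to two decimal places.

H-model: P₀ = D₀[(1+g_L) + H(g_S−g_L)]/(r−g_L), with H = 6/2 = 3.
P₀ = 4.99 × [(1+0.023) + 3×(0.1727−0.023)] / (0.114−0.023)
   = 4.99 × 1.4721 / 0.091 = 80.7228

R$80.72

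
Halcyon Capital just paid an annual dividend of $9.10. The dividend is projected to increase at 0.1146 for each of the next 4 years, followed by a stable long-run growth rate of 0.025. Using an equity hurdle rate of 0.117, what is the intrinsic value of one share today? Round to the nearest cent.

$136.72

Two-stage DDM. Project D₁…D_4 at 0.1146, terminal growth 0.025, discount at r = 0.117.
D_1 = 10.1429
D_2 = 11.3052
D_3 = 12.6008
D_4 = 14.0449
Terminal value at t=4: TV = D_5/(r−g) = 14.3960/(0.117−0.025) = 156.4781
P₀ = 10.1429/(1+0.117)^1 + 11.3052/(1+0.117)^2 + 12.6008/(1+0.117)^3 + 14.0449/(1+0.117)^4 + 156.4781/(1+0.117)^4 = 136.7222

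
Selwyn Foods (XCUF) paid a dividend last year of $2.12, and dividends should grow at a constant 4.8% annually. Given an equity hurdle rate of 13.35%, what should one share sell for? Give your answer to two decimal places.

Gordon growth model: P₀ = D₁/(r − g). D₁ = 2.12 × (1 + 0.048) = 2.2218.
P₀ = 2.2218 / (0.1335 − 0.048) = 2.2218 / 0.0855 = 25.9855

$25.99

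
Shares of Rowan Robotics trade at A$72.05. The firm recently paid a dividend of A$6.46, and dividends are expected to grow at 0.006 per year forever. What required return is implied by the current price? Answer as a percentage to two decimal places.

Rearranging the constant-growth DDM: r = D₁/P₀ + g.
D₁ = 6.46 × (1 + 0.006) = 6.4988.
r = 6.4988 / 72.05 + 0.006 = 0.09020 + 0.006 = 0.09620

9.62%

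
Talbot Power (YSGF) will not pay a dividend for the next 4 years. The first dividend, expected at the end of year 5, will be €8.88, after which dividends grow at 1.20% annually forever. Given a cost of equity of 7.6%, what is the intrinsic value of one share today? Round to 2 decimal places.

Deferred-dividend DDM. At t=4 the remaining stream is a growing perpetuity with first payment D_5 = 8.88.
V_4 = D_5/(r−g) = 8.88/(0.076−0.012) = 138.7500
P₀ = V_4/(1+r)^4 = 138.7500/(1+0.076)^4 = 103.5104

€103.51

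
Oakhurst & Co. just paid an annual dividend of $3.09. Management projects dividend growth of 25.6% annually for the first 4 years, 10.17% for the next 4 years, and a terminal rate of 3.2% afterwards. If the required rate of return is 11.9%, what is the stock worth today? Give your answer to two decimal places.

$90.17

Three-stage DDM. Project D₁…D_8; terminal Gordon value at t=8 with g = 0.032; discount at r = 0.119.
D_1 = 3.8810
D_2 = 4.8746
D_3 = 6.1225
D_4 = 7.6898
D_5 = 8.4719
D_6 = 9.3335
D_7 = 10.2827
D_8 = 11.3284
TV_8 = 11.6910/(0.119−0.032) = 134.3788
P₀ = Σ Dₜ/(1+r)ᵗ + TV_8/(1+r)^8 = 90.1694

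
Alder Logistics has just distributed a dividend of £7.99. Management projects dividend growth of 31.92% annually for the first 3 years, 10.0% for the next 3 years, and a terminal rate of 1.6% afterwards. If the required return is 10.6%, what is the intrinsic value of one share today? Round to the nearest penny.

£225.28

Three-stage DDM. Project D₁…D_6; terminal Gordon value at t=6 with g = 0.016; discount at r = 0.106.
D_1 = 10.5404
D_2 = 13.9049
D_3 = 18.3434
D_4 = 20.1777
D_5 = 22.1955
D_6 = 24.4150
TV_6 = 24.8056/(0.106−0.016) = 275.6182
P₀ = Σ Dₜ/(1+r)ᵗ + TV_6/(1+r)^6 = 225.2754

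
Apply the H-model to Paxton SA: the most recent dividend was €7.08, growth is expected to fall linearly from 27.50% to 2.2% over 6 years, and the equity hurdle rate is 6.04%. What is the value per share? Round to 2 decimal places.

€328.37

H-model: P₀ = D₀[(1+g_L) + H(g_S−g_L)]/(r−g_L), with H = 6/2 = 3.
P₀ = 7.08 × [(1+0.022) + 3×(0.275−0.022)] / (0.0604−0.022)
   = 7.08 × 1.7810 / 0.0384 = 328.3719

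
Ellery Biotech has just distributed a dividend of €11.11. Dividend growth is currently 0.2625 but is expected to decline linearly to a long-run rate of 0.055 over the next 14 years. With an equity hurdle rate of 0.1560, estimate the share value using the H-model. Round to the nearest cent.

H-model: P₀ = D₀[(1+g_L) + H(g_S−g_L)]/(r−g_L), with H = 14/2 = 7.
P₀ = 11.11 × [(1+0.055) + 7×(0.2625−0.055)] / (0.156−0.055)
   = 11.11 × 2.5075 / 0.101 = 275.8250

€275.82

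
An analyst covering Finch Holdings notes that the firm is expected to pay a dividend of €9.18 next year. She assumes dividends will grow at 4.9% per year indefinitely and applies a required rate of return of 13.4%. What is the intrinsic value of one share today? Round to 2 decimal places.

Gordon growth model: P₀ = D₁/(r − g), with D₁ = 9.18 given directly.
P₀ = 9.1800 / (0.134 − 0.049) = 9.1800 / 0.085 = 108.0000

€108.00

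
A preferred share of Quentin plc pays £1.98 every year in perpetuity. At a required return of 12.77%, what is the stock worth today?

Zero-growth DDM (perpetuity): P₀ = D/r = 1.98 / 0.1277 = 15.5051

£15.51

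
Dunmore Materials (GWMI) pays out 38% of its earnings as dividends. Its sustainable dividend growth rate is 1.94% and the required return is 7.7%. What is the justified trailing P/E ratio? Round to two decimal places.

6.73

Justified trailing P/E = b(1+g)/(r−g) = 0.38×(1+0.0194)/(0.077−0.0194) = 6.7252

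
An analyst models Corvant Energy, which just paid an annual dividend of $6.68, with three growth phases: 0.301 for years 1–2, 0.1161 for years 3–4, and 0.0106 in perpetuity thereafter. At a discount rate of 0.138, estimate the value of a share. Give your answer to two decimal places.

$99.94

Three-stage DDM. Project D₁…D_4; terminal Gordon value at t=4 with g = 0.0106; discount at r = 0.138.
D_1 = 8.6907
D_2 = 11.3066
D_3 = 12.6193
D_4 = 14.0844
TV_4 = 14.2337/(0.138−0.0106) = 111.7242
P₀ = Σ Dₜ/(1+r)ᵗ + TV_4/(1+r)^4 = 99.9439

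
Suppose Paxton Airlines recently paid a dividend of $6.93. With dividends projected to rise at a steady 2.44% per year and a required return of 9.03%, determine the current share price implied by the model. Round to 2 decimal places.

Gordon growth model: P₀ = D₁/(r − g). D₁ = 6.93 × (1 + 0.0244) = 7.0991.
P₀ = 7.0991 / (0.0903 − 0.0244) = 7.0991 / 0.0659 = 107.7252

$107.73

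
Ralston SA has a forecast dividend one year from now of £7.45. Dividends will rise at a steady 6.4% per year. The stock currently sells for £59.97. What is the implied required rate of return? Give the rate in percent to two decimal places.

18.82%

Rearranging the constant-growth DDM: r = D₁/P₀ + g.
r = 7.4500 / 59.97 + 0.064 = 0.12423 + 0.064 = 0.18823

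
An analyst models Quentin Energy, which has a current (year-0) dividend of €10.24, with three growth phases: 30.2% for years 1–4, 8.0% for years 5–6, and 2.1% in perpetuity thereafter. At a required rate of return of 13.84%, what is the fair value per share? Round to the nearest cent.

Three-stage DDM. Project D₁…D_6; terminal Gordon value at t=6 with g = 0.021; discount at r = 0.1384.
D_1 = 13.3325
D_2 = 17.3589
D_3 = 22.6013
D_4 = 29.4269
D_5 = 31.7810
D_6 = 34.3235
TV_6 = 35.0443/(0.1384−0.021) = 298.5032
P₀ = Σ Dₜ/(1+r)ᵗ + TV_6/(1+r)^6 = 227.4841

€227.48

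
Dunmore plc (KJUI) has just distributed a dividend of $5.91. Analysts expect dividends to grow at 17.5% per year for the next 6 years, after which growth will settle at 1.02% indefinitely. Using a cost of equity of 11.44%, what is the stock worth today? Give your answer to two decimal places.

$121.58

Two-stage DDM. Project D₁…D_6 at 0.175, terminal growth 0.0102, discount at r = 0.1144.
D_1 = 6.9443
D_2 = 8.1595
D_3 = 9.5874
D_4 = 11.2652
D_5 = 13.2366
D_6 = 15.5530
Terminal value at t=6: TV = D_7/(r−g) = 15.7117/(0.1144−0.0102) = 150.7837
P₀ = 6.9443/(1+0.1144)^1 + 8.1595/(1+0.1144)^2 + 9.5874/(1+0.1144)^3 + 11.2652/(1+0.1144)^4 + 13.2366/(1+0.1144)^5 + 15.5530/(1+0.1144)^6 + 150.7837/(1+0.1144)^6 = 121.5791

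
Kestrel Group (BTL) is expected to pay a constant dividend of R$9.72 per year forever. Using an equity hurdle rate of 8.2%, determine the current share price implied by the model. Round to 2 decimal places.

R$118.54

Zero-growth DDM (perpetuity): P₀ = D/r = 9.72 / 0.082 = 118.5366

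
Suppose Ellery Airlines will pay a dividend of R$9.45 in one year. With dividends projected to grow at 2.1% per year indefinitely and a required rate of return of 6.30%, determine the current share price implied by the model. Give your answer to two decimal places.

Gordon growth model: P₀ = D₁/(r − g), with D₁ = 9.45 given directly.
P₀ = 9.4500 / (0.063 − 0.021) = 9.4500 / 0.042 = 225.0000

R$225.00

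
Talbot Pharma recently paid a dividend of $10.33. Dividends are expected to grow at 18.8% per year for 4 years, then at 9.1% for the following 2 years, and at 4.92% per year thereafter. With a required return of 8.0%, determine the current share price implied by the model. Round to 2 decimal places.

$609.20

Three-stage DDM. Project D₁…D_6; terminal Gordon value at t=6 with g = 0.0492; discount at r = 0.08.
D_1 = 12.2720
D_2 = 14.5792
D_3 = 17.3201
D_4 = 20.5762
D_5 = 22.4487
D_6 = 24.4915
TV_6 = 25.6965/(0.08−0.0492) = 834.3017
P₀ = Σ Dₜ/(1+r)ᵗ + TV_6/(1+r)^6 = 609.1993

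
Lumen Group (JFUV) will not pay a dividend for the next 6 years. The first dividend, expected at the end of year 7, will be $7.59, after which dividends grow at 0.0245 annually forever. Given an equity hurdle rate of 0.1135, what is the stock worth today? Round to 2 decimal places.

Deferred-dividend DDM. At t=6 the remaining stream is a growing perpetuity with first payment D_7 = 7.59.
V_6 = D_7/(r−g) = 7.59/(0.1135−0.0245) = 85.2809
P₀ = V_6/(1+r)^6 = 85.2809/(1+0.1135)^6 = 44.7415

$44.74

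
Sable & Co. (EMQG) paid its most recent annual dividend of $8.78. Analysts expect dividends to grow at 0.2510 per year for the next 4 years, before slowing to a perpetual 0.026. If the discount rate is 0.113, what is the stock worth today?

$212.70

Two-stage DDM. Project D₁…D_4 at 0.251, terminal growth 0.026, discount at r = 0.113.
D_1 = 10.9838
D_2 = 13.7407
D_3 = 17.1896
D_4 = 21.5042
Terminal value at t=4: TV = D_5/(r−g) = 22.0633/(0.113−0.026) = 253.6015
P₀ = 10.9838/(1+0.113)^1 + 13.7407/(1+0.113)^2 + 17.1896/(1+0.113)^3 + 21.5042/(1+0.113)^4 + 253.6015/(1+0.113)^4 = 212.7031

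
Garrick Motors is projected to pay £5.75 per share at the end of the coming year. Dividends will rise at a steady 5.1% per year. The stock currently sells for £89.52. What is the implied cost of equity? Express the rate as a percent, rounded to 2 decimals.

11.52%

Rearranging the constant-growth DDM: r = D₁/P₀ + g.
r = 5.7500 / 89.52 + 0.051 = 0.06423 + 0.051 = 0.11523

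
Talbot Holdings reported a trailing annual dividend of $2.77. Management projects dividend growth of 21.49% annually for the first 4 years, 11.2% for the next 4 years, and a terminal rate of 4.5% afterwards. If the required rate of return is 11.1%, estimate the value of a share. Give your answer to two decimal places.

Three-stage DDM. Project D₁…D_8; terminal Gordon value at t=8 with g = 0.045; discount at r = 0.111.
D_1 = 3.3653
D_2 = 4.0885
D_3 = 4.9671
D_4 = 6.0345
D_5 = 6.7104
D_6 = 7.4619
D_7 = 8.2977
D_8 = 9.2270
TV_8 = 9.6422/(0.111−0.045) = 146.0943
P₀ = Σ Dₜ/(1+r)ᵗ + TV_8/(1+r)^8 = 92.7424

$92.74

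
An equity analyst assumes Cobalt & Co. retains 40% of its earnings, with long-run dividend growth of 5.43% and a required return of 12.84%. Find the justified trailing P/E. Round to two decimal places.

Payout ratio b = 1 − 0.40 = 0.60.
Justified trailing P/E = b(1+g)/(r−g) = 0.60×(1+0.0543)/(0.1284−0.0543) = 8.5368

8.54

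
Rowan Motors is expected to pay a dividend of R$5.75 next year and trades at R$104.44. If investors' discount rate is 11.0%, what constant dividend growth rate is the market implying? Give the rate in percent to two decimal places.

From P₀ = D₁/(r − g), the implied growth is g = r − D₁/P₀.
g = 0.11 − 5.75/104.44 = 0.11 − 0.05506 = 0.05494

5.49%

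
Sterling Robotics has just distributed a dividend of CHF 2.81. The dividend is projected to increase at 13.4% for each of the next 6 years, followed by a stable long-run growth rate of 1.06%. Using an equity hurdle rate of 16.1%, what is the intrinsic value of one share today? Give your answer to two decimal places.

CHF 31.94

Two-stage DDM. Project D₁…D_6 at 0.134, terminal growth 0.0106, discount at r = 0.161.
D_1 = 3.1865
D_2 = 3.6135
D_3 = 4.0978
D_4 = 4.6468
D_5 = 5.2695
D_6 = 5.9756
Terminal value at t=6: TV = D_7/(r−g) = 6.0390/(0.161−0.0106) = 40.1528
P₀ = 3.1865/(1+0.161)^1 + 3.6135/(1+0.161)^2 + 4.0978/(1+0.161)^3 + 4.6468/(1+0.161)^4 + 5.2695/(1+0.161)^5 + 5.9756/(1+0.161)^6 + 40.1528/(1+0.161)^6 = 31.9351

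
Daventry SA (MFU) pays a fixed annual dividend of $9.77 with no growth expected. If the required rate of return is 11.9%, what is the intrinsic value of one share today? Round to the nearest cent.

$82.10

Zero-growth DDM (perpetuity): P₀ = D/r = 9.77 / 0.119 = 82.1008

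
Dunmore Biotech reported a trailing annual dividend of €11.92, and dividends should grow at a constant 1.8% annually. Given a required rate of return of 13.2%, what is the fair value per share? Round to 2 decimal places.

€106.44

Gordon growth model: P₀ = D₁/(r − g). D₁ = 11.92 × (1 + 0.018) = 12.1346.
P₀ = 12.1346 / (0.132 − 0.018) = 12.1346 / 0.114 = 106.4435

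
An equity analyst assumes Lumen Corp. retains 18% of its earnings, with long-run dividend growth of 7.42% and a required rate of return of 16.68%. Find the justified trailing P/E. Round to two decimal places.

9.51

Payout ratio b = 1 − 0.18 = 0.82.
Justified trailing P/E = b(1+g)/(r−g) = 0.82×(1+0.0742)/(0.1668−0.0742) = 9.5124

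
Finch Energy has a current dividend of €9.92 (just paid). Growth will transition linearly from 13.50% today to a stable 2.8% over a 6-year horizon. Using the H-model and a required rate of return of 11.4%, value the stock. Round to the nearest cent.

€155.61

H-model: P₀ = D₀[(1+g_L) + H(g_S−g_L)]/(r−g_L), with H = 6/2 = 3.
P₀ = 9.92 × [(1+0.028) + 3×(0.135−0.028)] / (0.114−0.028)
   = 9.92 × 1.3490 / 0.086 = 155.6056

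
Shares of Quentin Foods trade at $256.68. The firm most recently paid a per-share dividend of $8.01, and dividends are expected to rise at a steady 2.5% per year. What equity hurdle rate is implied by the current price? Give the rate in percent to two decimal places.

5.70%

Rearranging the constant-growth DDM: r = D₁/P₀ + g.
D₁ = 8.01 × (1 + 0.025) = 8.2102.
r = 8.2102 / 256.68 + 0.025 = 0.03199 + 0.025 = 0.05699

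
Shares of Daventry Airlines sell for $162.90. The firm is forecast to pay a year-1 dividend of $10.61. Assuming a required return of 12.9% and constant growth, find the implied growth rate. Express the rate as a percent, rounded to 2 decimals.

6.39%

From P₀ = D₁/(r − g), the implied growth is g = r − D₁/P₀.
g = 0.129 − 10.61/162.90 = 0.129 − 0.06513 = 0.06387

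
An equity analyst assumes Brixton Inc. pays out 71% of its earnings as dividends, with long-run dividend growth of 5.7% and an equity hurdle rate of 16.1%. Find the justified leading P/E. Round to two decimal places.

6.83

Justified leading P/E = b/(r−g) = 0.71/(0.161−0.057) = 6.8269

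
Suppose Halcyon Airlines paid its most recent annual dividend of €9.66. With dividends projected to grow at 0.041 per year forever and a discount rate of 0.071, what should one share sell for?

Gordon growth model: P₀ = D₁/(r − g). D₁ = 9.66 × (1 + 0.041) = 10.0561.
P₀ = 10.0561 / (0.071 − 0.041) = 10.0561 / 0.03 = 335.2020

€335.20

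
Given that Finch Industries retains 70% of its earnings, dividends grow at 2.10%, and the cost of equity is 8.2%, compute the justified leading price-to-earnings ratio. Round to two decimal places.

4.92

Payout ratio b = 1 − 0.70 = 0.30.
Justified leading P/E = b/(r−g) = 0.30/(0.082−0.021) = 4.9180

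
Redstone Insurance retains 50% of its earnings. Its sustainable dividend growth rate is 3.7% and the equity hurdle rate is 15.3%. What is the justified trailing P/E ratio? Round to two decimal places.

4.47

Payout ratio b = 1 − 0.50 = 0.50.
Justified trailing P/E = b(1+g)/(r−g) = 0.50×(1+0.037)/(0.153−0.037) = 4.4698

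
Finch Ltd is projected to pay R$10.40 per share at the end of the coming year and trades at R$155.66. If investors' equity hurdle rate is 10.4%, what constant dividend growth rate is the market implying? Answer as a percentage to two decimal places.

3.72%

From P₀ = D₁/(r − g), the implied growth is g = r − D₁/P₀.
g = 0.104 − 10.40/155.66 = 0.104 − 0.06681 = 0.03719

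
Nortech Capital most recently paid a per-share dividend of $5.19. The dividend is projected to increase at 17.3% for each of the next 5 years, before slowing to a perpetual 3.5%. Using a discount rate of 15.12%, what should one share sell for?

Two-stage DDM. Project D₁…D_5 at 0.173, terminal growth 0.035, discount at r = 0.1512.
D_1 = 6.0879
D_2 = 7.1411
D_3 = 8.3765
D_4 = 9.8256
D_5 = 11.5254
Terminal value at t=5: TV = D_6/(r−g) = 11.9288/(0.1512−0.035) = 102.6577
P₀ = 6.0879/(1+0.1512)^1 + 7.1411/(1+0.1512)^2 + 8.3765/(1+0.1512)^3 + 9.8256/(1+0.1512)^4 + 11.5254/(1+0.1512)^5 + 102.6577/(1+0.1512)^5 = 78.2356

$78.24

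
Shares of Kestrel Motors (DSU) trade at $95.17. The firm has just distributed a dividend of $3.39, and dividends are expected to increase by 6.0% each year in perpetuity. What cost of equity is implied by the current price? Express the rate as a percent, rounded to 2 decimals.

Rearranging the constant-growth DDM: r = D₁/P₀ + g.
D₁ = 3.39 × (1 + 0.06) = 3.5934.
r = 3.5934 / 95.17 + 0.06 = 0.03776 + 0.06 = 0.09776

9.78%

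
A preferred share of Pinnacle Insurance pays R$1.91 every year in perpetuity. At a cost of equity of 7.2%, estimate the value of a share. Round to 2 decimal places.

R$26.53

Zero-growth DDM (perpetuity): P₀ = D/r = 1.91 / 0.072 = 26.5278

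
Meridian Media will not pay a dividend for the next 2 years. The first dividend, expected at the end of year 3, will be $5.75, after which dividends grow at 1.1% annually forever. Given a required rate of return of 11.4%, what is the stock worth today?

$44.98

Deferred-dividend DDM. At t=2 the remaining stream is a growing perpetuity with first payment D_3 = 5.75.
V_2 = D_3/(r−g) = 5.75/(0.114−0.011) = 55.8252
P₀ = V_2/(1+r)^2 = 55.8252/(1+0.114)^2 = 44.9842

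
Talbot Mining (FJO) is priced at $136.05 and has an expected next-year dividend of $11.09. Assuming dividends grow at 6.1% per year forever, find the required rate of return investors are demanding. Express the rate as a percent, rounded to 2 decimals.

Rearranging the constant-growth DDM: r = D₁/P₀ + g.
r = 11.0900 / 136.05 + 0.061 = 0.08151 + 0.061 = 0.14251

14.25%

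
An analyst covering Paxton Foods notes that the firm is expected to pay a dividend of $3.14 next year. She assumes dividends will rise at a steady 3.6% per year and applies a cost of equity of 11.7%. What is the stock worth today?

Gordon growth model: P₀ = D₁/(r − g), with D₁ = 3.14 given directly.
P₀ = 3.1400 / (0.117 − 0.036) = 3.1400 / 0.081 = 38.7654

$38.77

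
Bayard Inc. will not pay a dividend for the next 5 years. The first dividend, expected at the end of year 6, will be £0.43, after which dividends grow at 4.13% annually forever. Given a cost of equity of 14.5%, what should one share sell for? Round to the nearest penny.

£2.11

Deferred-dividend DDM. At t=5 the remaining stream is a growing perpetuity with first payment D_6 = 0.43.
V_5 = D_6/(r−g) = 0.43/(0.145−0.0413) = 4.1466
P₀ = V_5/(1+r)^5 = 4.1466/(1+0.145)^5 = 2.1070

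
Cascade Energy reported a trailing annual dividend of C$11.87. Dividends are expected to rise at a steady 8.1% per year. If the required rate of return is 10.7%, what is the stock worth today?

C$493.52

Gordon growth model: P₀ = D₁/(r − g). D₁ = 11.87 × (1 + 0.081) = 12.8315.
P₀ = 12.8315 / (0.107 − 0.081) = 12.8315 / 0.026 = 493.5181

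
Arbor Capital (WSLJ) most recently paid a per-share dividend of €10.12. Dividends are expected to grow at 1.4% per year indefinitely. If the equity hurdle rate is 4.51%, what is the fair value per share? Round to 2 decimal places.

Gordon growth model: P₀ = D₁/(r − g). D₁ = 10.12 × (1 + 0.014) = 10.2617.
P₀ = 10.2617 / (0.0451 − 0.014) = 10.2617 / 0.0311 = 329.9576

€329.96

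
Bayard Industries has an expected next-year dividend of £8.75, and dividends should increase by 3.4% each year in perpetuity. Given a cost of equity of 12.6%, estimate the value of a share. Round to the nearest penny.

£95.11

Gordon growth model: P₀ = D₁/(r − g), with D₁ = 8.75 given directly.
P₀ = 8.7500 / (0.126 − 0.034) = 8.7500 / 0.092 = 95.1087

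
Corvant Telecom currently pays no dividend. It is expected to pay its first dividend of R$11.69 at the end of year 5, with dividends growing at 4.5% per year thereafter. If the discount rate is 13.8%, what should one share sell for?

R$74.95

Deferred-dividend DDM. At t=4 the remaining stream is a growing perpetuity with first payment D_5 = 11.69.
V_4 = D_5/(r−g) = 11.69/(0.138−0.045) = 125.6989
P₀ = V_4/(1+r)^4 = 125.6989/(1+0.138)^4 = 74.9484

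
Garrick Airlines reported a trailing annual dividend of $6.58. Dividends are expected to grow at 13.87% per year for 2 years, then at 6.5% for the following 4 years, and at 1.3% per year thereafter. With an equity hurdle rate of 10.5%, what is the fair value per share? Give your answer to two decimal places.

$105.67

Three-stage DDM. Project D₁…D_6; terminal Gordon value at t=6 with g = 0.013; discount at r = 0.105.
D_1 = 7.4926
D_2 = 8.5319
D_3 = 9.0864
D_4 = 9.6771
D_5 = 10.3061
D_6 = 10.9760
TV_6 = 11.1187/(0.105−0.013) = 120.8550
P₀ = Σ Dₜ/(1+r)ᵗ + TV_6/(1+r)^6 = 105.6667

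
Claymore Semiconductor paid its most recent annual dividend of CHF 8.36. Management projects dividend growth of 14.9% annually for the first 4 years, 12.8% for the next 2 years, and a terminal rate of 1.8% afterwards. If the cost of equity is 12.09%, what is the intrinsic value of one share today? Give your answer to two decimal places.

Three-stage DDM. Project D₁…D_6; terminal Gordon value at t=6 with g = 0.018; discount at r = 0.1209.
D_1 = 9.6056
D_2 = 11.0369
D_3 = 12.6814
D_4 = 14.5709
D_5 = 16.4360
D_6 = 18.5398
TV_6 = 18.8735/(0.1209−0.018) = 183.4159
P₀ = Σ Dₜ/(1+r)ᵗ + TV_6/(1+r)^6 = 146.7029

CHF 146.70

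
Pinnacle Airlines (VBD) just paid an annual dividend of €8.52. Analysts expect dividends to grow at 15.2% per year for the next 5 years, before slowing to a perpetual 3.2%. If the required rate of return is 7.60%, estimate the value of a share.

€333.63

Two-stage DDM. Project D₁…D_5 at 0.152, terminal growth 0.032, discount at r = 0.076.
D_1 = 9.8150
D_2 = 11.3069
D_3 = 13.0256
D_4 = 15.0055
D_5 = 17.2863
Terminal value at t=5: TV = D_6/(r−g) = 17.8395/(0.076−0.032) = 405.4423
P₀ = 9.8150/(1+0.076)^1 + 11.3069/(1+0.076)^2 + 13.0256/(1+0.076)^3 + 15.0055/(1+0.076)^4 + 17.2863/(1+0.076)^5 + 405.4423/(1+0.076)^5 = 333.6276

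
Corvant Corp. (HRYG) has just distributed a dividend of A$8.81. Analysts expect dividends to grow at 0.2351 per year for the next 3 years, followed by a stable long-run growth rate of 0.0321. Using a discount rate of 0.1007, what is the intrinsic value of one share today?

A$220.70

Two-stage DDM. Project D₁…D_3 at 0.2351, terminal growth 0.0321, discount at r = 0.1007.
D_1 = 10.8812
D_2 = 13.4394
D_3 = 16.5990
Terminal value at t=3: TV = D_4/(r−g) = 17.1318/(0.1007−0.0321) = 249.7353
P₀ = 10.8812/(1+0.1007)^1 + 13.4394/(1+0.1007)^2 + 16.5990/(1+0.1007)^3 + 249.7353/(1+0.1007)^3 = 220.6980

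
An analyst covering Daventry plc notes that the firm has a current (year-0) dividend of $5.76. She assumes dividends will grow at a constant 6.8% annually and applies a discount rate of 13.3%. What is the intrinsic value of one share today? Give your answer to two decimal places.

Gordon growth model: P₀ = D₁/(r − g). D₁ = 5.76 × (1 + 0.068) = 6.1517.
P₀ = 6.1517 / (0.133 − 0.068) = 6.1517 / 0.065 = 94.6412

$94.64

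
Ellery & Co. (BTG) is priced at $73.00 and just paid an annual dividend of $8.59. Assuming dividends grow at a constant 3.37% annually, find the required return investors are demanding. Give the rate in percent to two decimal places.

Rearranging the constant-growth DDM: r = D₁/P₀ + g.
D₁ = 8.59 × (1 + 0.0337) = 8.8795.
r = 8.8795 / 73.00 + 0.0337 = 0.12164 + 0.0337 = 0.15534

15.53%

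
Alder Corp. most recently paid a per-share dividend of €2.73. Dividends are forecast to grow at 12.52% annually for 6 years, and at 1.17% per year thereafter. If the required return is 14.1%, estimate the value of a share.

€35.25

Two-stage DDM. Project D₁…D_6 at 0.1252, terminal growth 0.0117, discount at r = 0.141.
D_1 = 3.0718
D_2 = 3.4564
D_3 = 3.8891
D_4 = 4.3760
D_5 = 4.9239
D_6 = 5.5404
Terminal value at t=6: TV = D_7/(r−g) = 5.6052/(0.141−0.0117) = 43.3505
P₀ = 3.0718/(1+0.141)^1 + 3.4564/(1+0.141)^2 + 3.8891/(1+0.141)^3 + 4.3760/(1+0.141)^4 + 4.9239/(1+0.141)^5 + 5.5404/(1+0.141)^6 + 43.3505/(1+0.141)^6 = 35.2505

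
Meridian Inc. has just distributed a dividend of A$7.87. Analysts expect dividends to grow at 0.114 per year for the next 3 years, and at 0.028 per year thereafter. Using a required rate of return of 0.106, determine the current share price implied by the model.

Two-stage DDM. Project D₁…D_3 at 0.114, terminal growth 0.028, discount at r = 0.106.
D_1 = 8.7672
D_2 = 9.7666
D_3 = 10.8800
Terminal value at t=3: TV = D_4/(r−g) = 11.1847/(0.106−0.028) = 143.3933
P₀ = 8.7672/(1+0.106)^1 + 9.7666/(1+0.106)^2 + 10.8800/(1+0.106)^3 + 143.3933/(1+0.106)^3 = 129.9428

A$129.94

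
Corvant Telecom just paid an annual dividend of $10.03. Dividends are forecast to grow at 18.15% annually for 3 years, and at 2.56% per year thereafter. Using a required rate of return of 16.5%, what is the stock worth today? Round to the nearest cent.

Two-stage DDM. Project D₁…D_3 at 0.1815, terminal growth 0.0256, discount at r = 0.165.
D_1 = 11.8504
D_2 = 14.0013
D_3 = 16.5425
Terminal value at t=3: TV = D_4/(r−g) = 16.9660/(0.165−0.0256) = 121.7075
P₀ = 11.8504/(1+0.165)^1 + 14.0013/(1+0.165)^2 + 16.5425/(1+0.165)^3 + 121.7075/(1+0.165)^3 = 107.9236

$107.92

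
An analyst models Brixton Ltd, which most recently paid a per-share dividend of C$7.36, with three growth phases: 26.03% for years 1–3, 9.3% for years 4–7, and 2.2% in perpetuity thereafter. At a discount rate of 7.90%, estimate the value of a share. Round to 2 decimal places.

Three-stage DDM. Project D₁…D_7; terminal Gordon value at t=7 with g = 0.022; discount at r = 0.079.
D_1 = 9.2758
D_2 = 11.6903
D_3 = 14.7333
D_4 = 16.1035
D_5 = 17.6011
D_6 = 19.2380
D_7 = 21.0271
TV_7 = 21.4897/(0.079−0.022) = 377.0130
P₀ = Σ Dₜ/(1+r)ᵗ + TV_7/(1+r)^7 = 300.2355

C$300.24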